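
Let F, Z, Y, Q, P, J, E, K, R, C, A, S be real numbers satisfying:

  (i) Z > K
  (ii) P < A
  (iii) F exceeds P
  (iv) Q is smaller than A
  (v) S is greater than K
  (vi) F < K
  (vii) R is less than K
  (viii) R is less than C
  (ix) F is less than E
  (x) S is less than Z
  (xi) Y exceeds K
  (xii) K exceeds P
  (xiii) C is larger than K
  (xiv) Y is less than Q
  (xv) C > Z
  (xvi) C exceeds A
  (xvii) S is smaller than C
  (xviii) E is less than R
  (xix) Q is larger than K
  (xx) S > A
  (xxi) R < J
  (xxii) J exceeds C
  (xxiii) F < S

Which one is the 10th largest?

The consecutive relations fix a unique order: P < F < E < R < K < Y < Q < A < S < Z < C < J.
The 10th largest is E.

E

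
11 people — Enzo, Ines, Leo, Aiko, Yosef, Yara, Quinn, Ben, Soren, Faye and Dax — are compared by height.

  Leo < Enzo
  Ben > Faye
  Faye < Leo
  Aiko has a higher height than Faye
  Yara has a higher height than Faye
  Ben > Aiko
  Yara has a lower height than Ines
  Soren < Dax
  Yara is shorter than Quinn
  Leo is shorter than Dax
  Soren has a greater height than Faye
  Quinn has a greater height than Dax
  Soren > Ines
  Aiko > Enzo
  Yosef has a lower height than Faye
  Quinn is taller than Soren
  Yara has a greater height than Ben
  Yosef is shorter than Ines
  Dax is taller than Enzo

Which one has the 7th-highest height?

Piecing the relations together gives one ordering: Yosef < Faye < Leo < Enzo < Aiko < Ben < Yara < Ines < Soren < Dax < Quinn.
Counting 7 from the largest end gives Aiko.

Aiko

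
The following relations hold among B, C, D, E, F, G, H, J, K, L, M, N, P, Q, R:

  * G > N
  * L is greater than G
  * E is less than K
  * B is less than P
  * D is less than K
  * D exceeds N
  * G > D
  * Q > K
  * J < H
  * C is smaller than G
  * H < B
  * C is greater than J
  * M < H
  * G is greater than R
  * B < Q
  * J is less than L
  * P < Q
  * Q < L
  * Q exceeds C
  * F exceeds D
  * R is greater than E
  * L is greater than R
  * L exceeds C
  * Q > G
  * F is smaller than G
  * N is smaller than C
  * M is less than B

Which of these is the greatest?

Chaining downward from L: directly below it, J, C, R, G, Q; then N, D, E, F, K, B, P; then M, H.
That covers every other element, and nothing is given above L, so L is the greatest.

L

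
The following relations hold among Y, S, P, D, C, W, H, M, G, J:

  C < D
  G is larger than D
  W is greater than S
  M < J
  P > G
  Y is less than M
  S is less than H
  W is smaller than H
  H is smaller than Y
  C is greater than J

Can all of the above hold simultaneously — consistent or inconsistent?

consistent

Every relation is compatible with S < W < H < Y < M < J < C < D < G < P; the set is consistent.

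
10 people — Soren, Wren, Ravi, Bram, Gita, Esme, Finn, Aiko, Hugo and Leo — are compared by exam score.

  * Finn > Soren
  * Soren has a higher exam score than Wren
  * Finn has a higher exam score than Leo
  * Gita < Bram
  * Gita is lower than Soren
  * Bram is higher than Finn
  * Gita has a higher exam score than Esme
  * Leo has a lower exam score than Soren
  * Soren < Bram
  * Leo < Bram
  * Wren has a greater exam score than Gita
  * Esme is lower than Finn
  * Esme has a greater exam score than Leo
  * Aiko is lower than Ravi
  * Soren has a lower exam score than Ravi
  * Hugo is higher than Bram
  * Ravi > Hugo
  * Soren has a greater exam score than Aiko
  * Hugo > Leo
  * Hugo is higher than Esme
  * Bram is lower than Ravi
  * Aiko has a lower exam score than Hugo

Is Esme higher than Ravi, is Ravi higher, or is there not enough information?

Ravi

Chaining the given relations: Esme < Gita < Wren < Soren < Finn < Bram < Hugo < Ravi.
So Ravi is higher.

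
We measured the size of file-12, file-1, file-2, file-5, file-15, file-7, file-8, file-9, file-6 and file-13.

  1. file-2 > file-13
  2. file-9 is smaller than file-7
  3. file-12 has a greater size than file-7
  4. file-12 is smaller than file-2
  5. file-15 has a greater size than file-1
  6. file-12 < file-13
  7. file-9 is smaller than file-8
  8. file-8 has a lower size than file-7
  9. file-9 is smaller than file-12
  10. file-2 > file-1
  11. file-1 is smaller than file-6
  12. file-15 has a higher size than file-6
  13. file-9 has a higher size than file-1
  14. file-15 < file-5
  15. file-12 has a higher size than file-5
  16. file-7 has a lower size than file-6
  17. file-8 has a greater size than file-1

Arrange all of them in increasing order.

file-1 < file-9 < file-8 < file-7 < file-6 < file-15 < file-5 < file-12 < file-13 < file-2

The consecutive links are each given: file-1 < file-9; file-9 < file-8; file-8 < file-7; file-7 < file-6; file-6 < file-15; file-15 < file-5; file-5 < file-12; file-12 < file-13; file-13 < file-2.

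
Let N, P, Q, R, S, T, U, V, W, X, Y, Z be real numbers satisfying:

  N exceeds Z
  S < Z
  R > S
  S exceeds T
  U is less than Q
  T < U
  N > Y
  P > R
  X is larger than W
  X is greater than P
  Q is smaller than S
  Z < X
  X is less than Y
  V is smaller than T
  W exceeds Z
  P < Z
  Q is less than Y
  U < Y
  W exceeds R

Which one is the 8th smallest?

Z

The consecutive relations fix a unique order: V < T < U < Q < S < R < P < Z < W < X < Y < N.
Counting 8 from the smallest end gives Z.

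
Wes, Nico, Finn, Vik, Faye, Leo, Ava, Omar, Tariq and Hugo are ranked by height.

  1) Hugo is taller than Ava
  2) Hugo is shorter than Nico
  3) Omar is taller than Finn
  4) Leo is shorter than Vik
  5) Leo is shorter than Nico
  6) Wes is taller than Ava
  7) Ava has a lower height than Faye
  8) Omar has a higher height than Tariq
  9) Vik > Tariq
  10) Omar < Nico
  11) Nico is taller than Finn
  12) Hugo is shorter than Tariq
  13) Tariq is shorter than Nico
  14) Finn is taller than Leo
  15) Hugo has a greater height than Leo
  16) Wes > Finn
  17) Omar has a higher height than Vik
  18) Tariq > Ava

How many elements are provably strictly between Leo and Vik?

2

The relations place Leo below Vik. An element lies strictly between them when it is forced above Leo and also forced below Vik.
Above Leo: {Hugo, Finn, Tariq, Wes, Omar, Nico}. Below Vik: {Ava, Hugo, Tariq}.
Intersection: {Hugo, Tariq} — 2.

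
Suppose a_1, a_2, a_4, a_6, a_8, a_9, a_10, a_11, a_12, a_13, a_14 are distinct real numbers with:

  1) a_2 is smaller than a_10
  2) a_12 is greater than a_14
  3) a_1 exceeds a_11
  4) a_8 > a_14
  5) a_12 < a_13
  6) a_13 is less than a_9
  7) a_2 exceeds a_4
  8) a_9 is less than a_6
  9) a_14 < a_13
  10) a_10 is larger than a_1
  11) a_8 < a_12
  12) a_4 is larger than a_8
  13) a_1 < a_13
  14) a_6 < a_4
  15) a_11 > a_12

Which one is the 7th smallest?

a_9

The consecutive relations fix a unique order: a_14 < a_8 < a_12 < a_11 < a_1 < a_13 < a_9 < a_6 < a_4 < a_2 < a_10.
Counting 7 from the smallest end gives a_9.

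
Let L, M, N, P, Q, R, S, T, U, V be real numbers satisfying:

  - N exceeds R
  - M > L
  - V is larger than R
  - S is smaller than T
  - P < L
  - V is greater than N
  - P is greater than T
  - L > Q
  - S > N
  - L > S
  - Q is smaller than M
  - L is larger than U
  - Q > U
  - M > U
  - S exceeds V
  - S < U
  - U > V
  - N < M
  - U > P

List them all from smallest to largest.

R < N < V < S < T < P < U < Q < L < M

Each adjacent pair is fixed by a given relation: R < N; N < V; V < S; S < T; T < P; P < U; U < Q; Q < L; L < M. Chaining them end to end gives the full order.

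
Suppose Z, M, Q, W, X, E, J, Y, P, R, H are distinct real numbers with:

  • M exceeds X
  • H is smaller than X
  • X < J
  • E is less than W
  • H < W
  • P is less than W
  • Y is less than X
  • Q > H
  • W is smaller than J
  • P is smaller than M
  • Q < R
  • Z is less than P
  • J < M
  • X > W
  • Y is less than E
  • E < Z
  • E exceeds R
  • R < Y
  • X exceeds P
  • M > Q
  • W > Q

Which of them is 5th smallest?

Piecing the relations together gives one ordering: H < Q < R < Y < E < Z < P < W < X < J < M.
The 5th smallest is E.

E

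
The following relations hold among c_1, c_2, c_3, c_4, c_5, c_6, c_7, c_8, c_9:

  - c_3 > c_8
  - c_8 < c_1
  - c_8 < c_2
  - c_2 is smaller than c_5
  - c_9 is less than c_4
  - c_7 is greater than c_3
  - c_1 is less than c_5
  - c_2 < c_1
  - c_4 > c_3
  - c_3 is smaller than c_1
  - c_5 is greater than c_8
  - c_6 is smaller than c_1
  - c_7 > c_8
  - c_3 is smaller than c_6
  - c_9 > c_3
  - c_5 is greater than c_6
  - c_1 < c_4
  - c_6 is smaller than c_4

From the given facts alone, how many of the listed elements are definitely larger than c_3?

Directly above c_3: c_7, c_9, c_6, c_1, c_4.
One step further: c_5 (6 so far).
Nothing else is reachable above c_3; 6 in all.

6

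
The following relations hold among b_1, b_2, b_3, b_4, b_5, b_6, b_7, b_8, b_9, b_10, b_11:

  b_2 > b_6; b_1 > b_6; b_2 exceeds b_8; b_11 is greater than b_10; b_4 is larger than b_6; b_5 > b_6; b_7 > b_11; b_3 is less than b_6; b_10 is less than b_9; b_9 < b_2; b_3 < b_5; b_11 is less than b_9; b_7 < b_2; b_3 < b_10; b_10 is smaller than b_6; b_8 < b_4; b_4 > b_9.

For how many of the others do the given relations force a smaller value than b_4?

From b_4 the given relations immediately reach b_6, b_8, b_9.
From those, b_3, b_10, b_11 — 6 in total.
No other element is forced below b_4 by the given relations, so the count is 6.

6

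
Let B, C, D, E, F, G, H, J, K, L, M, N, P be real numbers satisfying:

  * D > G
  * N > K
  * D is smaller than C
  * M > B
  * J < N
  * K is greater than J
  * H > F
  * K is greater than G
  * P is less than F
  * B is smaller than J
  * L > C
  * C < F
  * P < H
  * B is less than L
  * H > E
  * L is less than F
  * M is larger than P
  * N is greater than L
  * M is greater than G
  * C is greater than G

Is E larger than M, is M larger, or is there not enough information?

undetermined

Following every chain through E: above E we get H.
M is not reached, and no chain runs the other way from M to E.
So the given relations leave the order of E and M undetermined.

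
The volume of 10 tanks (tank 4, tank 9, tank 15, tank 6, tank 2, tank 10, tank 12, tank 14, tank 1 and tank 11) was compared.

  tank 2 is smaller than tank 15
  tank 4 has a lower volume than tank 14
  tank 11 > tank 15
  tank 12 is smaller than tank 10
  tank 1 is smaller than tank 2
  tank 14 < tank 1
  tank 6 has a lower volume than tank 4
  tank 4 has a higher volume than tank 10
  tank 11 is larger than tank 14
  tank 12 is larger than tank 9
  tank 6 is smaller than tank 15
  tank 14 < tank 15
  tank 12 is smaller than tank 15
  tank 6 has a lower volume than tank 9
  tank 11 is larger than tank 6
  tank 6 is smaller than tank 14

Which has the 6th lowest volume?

Chaining the given pairs: tank 6 < tank 9 < tank 12 < tank 10 < tank 4 < tank 14 < tank 1 < tank 2 < tank 15 < tank 11.
Counting 6 from the smallest end gives tank 14.

tank 14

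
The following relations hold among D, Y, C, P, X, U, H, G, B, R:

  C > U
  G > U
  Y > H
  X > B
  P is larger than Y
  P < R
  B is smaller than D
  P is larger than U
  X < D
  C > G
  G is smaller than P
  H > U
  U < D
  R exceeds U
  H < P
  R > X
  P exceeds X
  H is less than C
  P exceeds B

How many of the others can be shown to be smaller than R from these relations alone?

7

The elements the relations force below R are U, H, B, G, Y, X, P — no chain reaches any other.
That is 7.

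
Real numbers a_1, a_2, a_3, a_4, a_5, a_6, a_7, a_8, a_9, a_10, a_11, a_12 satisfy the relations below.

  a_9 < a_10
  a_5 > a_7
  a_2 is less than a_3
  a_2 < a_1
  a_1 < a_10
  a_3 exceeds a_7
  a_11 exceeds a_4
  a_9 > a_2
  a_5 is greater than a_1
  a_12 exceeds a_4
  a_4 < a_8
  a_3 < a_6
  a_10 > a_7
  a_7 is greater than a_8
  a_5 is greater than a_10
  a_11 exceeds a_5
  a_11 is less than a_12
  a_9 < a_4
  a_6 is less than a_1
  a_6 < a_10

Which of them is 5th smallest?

a_7

Piecing the relations together gives one ordering: a_2 < a_9 < a_4 < a_8 < a_7 < a_3 < a_6 < a_1 < a_10 < a_5 < a_11 < a_12.
The 5th smallest is a_7.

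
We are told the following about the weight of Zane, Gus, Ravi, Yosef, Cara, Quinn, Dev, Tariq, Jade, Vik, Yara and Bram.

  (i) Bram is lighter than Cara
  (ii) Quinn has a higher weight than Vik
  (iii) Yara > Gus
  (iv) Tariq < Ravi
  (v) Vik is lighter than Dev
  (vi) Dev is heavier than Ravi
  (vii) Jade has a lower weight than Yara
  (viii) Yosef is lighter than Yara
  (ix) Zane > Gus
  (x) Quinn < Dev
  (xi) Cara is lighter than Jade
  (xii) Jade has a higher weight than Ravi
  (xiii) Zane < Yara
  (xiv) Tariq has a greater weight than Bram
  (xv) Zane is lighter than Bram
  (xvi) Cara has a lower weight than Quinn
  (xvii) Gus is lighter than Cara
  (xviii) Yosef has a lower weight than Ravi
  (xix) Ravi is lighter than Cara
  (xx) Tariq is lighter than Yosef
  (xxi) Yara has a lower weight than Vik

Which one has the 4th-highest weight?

Yara

Chaining the given pairs: Gus < Zane < Bram < Tariq < Yosef < Ravi < Cara < Jade < Yara < Vik < Quinn < Dev.
The 4th largest is Yara.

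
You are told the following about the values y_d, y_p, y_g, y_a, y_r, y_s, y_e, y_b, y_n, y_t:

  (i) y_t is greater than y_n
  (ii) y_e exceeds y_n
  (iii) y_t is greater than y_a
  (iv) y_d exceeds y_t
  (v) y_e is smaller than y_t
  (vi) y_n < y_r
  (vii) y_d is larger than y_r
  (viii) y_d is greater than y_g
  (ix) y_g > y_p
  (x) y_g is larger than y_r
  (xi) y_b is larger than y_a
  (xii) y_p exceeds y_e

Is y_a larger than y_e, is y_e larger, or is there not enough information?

Following every chain through y_e: above y_e we get y_p, y_t, y_g, y_d; below y_e we get y_n.
y_a is not reached, and no chain runs the other way from y_a to y_e.
So the given relations leave the order of y_e and y_a undetermined.

undetermined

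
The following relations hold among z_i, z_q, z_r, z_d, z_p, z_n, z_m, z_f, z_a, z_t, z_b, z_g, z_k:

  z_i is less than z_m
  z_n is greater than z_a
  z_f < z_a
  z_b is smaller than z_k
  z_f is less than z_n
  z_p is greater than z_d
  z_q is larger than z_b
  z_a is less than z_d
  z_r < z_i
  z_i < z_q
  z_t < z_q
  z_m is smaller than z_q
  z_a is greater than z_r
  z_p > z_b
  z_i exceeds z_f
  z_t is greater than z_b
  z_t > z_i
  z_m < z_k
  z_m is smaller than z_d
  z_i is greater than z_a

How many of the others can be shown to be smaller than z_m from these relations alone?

The elements the relations force below z_m are z_f, z_r, z_a, z_i — no chain reaches any other.
That is 4.

4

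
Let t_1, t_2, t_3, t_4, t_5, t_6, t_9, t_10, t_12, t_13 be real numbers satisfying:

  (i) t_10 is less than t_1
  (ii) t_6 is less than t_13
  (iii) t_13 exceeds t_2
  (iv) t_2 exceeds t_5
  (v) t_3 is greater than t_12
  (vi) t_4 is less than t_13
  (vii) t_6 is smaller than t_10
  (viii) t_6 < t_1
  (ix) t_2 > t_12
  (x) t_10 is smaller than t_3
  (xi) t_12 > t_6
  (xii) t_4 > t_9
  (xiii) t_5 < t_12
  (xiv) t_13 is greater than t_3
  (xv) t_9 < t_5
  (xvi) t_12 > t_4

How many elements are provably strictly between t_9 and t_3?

The relations place t_9 below t_3. An element lies strictly between them when it is forced above t_9 and also forced below t_3.
Above t_9: {t_5, t_4, t_12, t_2, t_13}. Below t_3: {t_5, t_4, t_6, t_12, t_10}.
Intersection: {t_5, t_4, t_12} — 3.

3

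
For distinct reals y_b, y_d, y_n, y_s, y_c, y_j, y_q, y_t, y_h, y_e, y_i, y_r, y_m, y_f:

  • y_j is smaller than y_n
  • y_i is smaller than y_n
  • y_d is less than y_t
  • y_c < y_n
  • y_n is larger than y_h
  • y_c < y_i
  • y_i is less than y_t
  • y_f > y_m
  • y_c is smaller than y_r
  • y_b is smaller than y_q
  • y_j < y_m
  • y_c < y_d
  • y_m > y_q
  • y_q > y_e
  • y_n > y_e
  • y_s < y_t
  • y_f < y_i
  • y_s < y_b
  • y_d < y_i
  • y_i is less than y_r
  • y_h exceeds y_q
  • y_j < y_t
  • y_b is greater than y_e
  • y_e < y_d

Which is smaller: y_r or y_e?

The relevant relations are y_e < y_b; y_b < y_q; y_q < y_m; y_m < y_f; y_f < y_i; y_i < y_r.
Chaining these gives y_e < y_b < y_q < y_m < y_f < y_i < y_r.
So y_e < y_r; y_e is the smaller of the two.

y_e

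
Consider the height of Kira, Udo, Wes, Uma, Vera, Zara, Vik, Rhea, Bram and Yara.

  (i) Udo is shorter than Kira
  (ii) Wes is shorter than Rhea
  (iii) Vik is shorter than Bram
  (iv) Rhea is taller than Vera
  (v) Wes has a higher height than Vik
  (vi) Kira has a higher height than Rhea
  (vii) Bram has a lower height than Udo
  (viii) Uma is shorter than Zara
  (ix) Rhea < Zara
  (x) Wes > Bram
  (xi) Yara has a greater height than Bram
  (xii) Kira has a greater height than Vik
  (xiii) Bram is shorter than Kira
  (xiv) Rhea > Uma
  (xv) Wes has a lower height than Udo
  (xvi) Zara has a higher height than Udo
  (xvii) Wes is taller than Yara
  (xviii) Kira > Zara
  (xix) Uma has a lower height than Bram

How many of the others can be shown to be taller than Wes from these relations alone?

4

From Wes the given relations immediately reach Rhea, Udo.
From those, Zara, Kira — 4 in total.
Nothing else is reachable above Wes; 4 in all.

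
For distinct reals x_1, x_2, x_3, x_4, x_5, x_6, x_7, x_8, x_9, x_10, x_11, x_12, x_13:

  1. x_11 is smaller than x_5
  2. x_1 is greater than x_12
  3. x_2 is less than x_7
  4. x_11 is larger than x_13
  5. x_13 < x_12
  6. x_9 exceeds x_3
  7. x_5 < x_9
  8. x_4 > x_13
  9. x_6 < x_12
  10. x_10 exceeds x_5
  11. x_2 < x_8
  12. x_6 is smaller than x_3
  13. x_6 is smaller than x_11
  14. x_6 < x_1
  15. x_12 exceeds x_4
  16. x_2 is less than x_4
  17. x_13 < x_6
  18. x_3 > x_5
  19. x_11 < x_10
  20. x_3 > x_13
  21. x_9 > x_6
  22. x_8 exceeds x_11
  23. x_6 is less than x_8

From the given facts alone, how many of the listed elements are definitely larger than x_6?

From x_6 the given relations immediately reach x_11, x_3, x_9, x_12, x_1, x_8.
From those, x_5, x_10 — 8 in total.
Nothing else is reachable above x_6; 8 in all.

8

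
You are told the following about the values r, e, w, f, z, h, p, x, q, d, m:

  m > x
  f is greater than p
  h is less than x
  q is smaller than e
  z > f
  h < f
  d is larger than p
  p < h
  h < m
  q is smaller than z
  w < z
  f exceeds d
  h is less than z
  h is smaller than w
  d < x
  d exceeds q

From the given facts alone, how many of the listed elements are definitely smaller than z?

6

Directly below z: q, h, w, f.
One step further: p, d (6 so far).
Nothing else is reachable below z; 6 in all.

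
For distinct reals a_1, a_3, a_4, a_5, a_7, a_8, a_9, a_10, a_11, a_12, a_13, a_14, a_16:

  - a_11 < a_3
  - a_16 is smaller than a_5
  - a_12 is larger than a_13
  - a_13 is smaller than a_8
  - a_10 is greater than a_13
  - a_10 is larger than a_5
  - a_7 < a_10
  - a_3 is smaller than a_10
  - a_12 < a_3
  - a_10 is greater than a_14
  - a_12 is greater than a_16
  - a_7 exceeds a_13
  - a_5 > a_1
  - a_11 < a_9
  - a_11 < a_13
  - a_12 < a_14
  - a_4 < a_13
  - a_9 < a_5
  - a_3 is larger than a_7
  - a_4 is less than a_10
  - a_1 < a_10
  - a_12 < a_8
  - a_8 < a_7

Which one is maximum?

a_10

Chaining downward from a_10: directly below it, a_4, a_13, a_1, a_5, a_7, a_3, a_14; then a_11, a_16, a_12, a_9, a_8.
That covers every other element, and nothing is given above a_10, so a_10 is the maximum.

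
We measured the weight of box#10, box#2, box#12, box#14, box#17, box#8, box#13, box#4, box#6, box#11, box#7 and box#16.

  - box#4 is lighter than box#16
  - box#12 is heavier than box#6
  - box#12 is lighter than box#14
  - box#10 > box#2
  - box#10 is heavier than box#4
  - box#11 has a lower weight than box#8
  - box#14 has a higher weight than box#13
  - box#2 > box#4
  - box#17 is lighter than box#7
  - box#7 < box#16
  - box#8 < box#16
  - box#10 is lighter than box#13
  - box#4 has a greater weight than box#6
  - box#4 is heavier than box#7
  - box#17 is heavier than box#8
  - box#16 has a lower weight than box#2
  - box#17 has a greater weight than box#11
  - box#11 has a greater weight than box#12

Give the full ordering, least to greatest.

Each adjacent pair is fixed by a given relation: box#6 < box#12; box#12 < box#11; box#11 < box#8; box#8 < box#17; box#17 < box#7; box#7 < box#4; box#4 < box#16; box#16 < box#2; box#2 < box#10; box#10 < box#13; box#13 < box#14. Chaining them end to end gives the full order.

box#6 < box#12 < box#11 < box#8 < box#17 < box#7 < box#4 < box#16 < box#2 < box#10 < box#13 < box#14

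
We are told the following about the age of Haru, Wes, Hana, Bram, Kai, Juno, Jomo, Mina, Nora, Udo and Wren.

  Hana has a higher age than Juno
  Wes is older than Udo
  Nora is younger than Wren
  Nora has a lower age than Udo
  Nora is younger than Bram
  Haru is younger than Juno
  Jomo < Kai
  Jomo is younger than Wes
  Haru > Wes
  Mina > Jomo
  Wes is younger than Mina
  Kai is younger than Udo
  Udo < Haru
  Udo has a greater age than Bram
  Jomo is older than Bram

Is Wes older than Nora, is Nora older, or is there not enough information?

Wes

Nora < Bram and Bram < Jomo give Nora < Jomo.
With Jomo < Kai: Nora < Bram < Jomo < Kai.
Then Kai < Udo extends the chain to Udo.
With Udo < Wes: Nora < Bram < Jomo < Kai < Udo < Wes.
So Wes is older.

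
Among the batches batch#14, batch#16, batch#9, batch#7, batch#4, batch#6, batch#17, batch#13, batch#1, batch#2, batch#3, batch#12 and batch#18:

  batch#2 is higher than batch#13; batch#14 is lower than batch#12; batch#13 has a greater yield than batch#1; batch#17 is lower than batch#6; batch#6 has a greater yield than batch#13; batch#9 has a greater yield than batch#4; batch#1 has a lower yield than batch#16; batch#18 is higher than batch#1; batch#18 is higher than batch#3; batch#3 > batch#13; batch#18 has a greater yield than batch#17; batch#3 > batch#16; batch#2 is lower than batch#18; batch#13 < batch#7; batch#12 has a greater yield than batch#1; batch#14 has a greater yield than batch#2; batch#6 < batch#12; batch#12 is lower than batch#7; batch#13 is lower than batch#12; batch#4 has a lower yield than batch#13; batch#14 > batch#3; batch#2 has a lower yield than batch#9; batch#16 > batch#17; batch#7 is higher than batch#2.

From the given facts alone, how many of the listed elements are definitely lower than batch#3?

5

The elements the relations force below batch#3 are batch#1, batch#17, batch#4, batch#16, batch#13 — no chain reaches any other.
That is 5.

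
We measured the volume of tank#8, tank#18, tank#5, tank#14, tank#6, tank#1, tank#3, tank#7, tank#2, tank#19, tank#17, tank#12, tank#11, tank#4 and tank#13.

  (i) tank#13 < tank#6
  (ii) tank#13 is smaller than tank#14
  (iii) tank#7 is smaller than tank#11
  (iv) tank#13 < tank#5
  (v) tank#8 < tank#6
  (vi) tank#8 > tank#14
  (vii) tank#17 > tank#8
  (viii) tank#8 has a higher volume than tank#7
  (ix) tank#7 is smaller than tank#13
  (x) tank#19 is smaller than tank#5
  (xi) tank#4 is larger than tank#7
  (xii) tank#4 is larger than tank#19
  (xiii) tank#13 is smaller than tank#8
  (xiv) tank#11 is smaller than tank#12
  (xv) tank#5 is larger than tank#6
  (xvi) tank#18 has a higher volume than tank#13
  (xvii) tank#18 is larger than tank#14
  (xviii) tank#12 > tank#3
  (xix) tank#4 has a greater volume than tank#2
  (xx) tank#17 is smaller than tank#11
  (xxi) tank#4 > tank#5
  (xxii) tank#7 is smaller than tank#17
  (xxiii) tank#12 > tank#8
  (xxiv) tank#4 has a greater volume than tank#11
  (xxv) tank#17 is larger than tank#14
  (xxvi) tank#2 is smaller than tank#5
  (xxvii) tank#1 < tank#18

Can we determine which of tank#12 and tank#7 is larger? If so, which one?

Chaining the given relations: tank#7 < tank#13 < tank#14 < tank#8 < tank#17 < tank#11 < tank#12.
So tank#12 is larger.

tank#12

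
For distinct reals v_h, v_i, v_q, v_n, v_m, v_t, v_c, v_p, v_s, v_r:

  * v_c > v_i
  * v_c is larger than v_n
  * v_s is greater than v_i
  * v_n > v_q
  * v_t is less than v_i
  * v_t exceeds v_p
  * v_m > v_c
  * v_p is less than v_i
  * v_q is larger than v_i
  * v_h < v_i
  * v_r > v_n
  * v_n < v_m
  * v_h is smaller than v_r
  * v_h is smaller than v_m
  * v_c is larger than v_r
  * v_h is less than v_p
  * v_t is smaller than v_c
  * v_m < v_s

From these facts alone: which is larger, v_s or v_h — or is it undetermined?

v_s

The relevant relations are v_h < v_p; v_p < v_t; v_t < v_i; v_i < v_q; v_q < v_n; v_n < v_r; v_r < v_c; v_c < v_m; v_m < v_s.
Together: v_h < v_p < v_t < v_i < v_q < v_n < v_r < v_c < v_m < v_s.
So v_s is larger.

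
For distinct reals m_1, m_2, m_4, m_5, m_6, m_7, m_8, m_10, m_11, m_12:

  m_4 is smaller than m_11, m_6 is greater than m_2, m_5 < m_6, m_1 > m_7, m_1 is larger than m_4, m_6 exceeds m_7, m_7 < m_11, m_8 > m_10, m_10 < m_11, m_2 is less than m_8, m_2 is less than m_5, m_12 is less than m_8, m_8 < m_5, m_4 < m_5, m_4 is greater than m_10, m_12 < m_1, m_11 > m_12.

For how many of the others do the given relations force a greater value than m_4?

The elements the relations force above m_4 are m_5, m_11, m_6, m_1 — no chain reaches any other.
That is 4.

4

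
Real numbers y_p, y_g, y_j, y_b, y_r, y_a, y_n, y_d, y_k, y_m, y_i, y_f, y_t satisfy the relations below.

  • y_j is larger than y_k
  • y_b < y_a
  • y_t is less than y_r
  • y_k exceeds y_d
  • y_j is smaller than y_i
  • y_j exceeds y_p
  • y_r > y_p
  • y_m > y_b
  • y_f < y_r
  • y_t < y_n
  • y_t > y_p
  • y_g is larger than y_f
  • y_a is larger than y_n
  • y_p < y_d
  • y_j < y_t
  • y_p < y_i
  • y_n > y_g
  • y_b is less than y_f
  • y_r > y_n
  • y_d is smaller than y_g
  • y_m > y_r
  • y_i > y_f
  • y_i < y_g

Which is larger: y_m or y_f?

y_m

The relevant relations are y_f < y_i; y_i < y_g; y_g < y_n; y_n < y_r; y_r < y_m.
Together: y_f < y_i < y_g < y_n < y_r < y_m.
So y_f < y_m; y_m is the larger of the two.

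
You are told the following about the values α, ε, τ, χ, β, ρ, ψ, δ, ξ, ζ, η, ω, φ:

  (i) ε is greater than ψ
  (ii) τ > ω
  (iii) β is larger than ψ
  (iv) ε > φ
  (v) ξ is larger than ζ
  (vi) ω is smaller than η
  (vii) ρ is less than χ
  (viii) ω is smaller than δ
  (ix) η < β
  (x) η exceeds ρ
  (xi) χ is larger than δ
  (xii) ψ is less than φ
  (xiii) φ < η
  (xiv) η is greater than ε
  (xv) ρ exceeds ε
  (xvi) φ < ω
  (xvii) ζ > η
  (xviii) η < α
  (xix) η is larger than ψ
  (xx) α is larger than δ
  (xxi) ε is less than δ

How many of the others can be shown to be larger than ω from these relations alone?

From ω the given relations immediately reach δ, η, τ.
From those, β, χ, ζ, α — 7 in total.
From those, ξ — 8 in total.
No other element is forced above ω by the given relations, so the count is 8.

8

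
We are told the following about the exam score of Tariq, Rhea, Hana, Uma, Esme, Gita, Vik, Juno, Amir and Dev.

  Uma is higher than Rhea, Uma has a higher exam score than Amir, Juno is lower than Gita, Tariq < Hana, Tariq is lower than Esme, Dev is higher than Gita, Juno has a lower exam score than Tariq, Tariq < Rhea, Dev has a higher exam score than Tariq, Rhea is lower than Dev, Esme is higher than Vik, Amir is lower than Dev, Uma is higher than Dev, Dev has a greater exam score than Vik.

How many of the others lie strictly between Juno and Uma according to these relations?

Chaining upward from Juno reaches: Tariq, Esme, Gita, Hana, Rhea, Dev.
Chaining downward from Uma reaches: Vik, Tariq, Gita, Amir, Rhea, Dev.
Strictly between Juno and Uma are those in both lists: Tariq, Gita, Rhea, Dev — 4 elements.

4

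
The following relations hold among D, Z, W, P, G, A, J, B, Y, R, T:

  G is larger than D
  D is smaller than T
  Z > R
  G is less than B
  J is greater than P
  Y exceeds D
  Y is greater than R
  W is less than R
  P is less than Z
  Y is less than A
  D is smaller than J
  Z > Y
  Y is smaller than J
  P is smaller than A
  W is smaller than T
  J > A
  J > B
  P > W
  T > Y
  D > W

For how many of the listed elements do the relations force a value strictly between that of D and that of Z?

Chaining upward from D reaches: G, Y, A, B, J, T.
Chaining downward from Z reaches: W, P, R, Y.
Strictly between D and Z are those in both lists: Y — 1 element.

1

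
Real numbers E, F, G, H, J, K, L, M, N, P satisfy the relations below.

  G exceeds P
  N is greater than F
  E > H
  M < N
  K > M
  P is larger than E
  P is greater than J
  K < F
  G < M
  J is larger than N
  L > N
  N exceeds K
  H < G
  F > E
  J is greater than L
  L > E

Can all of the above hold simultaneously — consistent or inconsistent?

Chaining the given relations yields P < G < M < K < F < N < L < J, so P < J. But one relation states J < P. These cannot both hold.

inconsistent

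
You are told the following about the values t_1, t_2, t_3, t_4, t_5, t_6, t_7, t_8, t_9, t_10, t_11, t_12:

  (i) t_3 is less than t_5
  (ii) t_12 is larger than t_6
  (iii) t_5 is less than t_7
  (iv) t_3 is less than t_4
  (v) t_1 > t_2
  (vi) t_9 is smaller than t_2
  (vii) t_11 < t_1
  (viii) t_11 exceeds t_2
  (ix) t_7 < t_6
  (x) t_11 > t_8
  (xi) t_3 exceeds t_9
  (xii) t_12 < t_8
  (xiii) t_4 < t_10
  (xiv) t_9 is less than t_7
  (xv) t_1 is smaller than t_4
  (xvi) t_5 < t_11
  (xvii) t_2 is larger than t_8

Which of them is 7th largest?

t_12

The consecutive relations fix a unique order: t_9 < t_3 < t_5 < t_7 < t_6 < t_12 < t_8 < t_2 < t_11 < t_1 < t_4 < t_10.
Counting 7 from the largest end gives t_12.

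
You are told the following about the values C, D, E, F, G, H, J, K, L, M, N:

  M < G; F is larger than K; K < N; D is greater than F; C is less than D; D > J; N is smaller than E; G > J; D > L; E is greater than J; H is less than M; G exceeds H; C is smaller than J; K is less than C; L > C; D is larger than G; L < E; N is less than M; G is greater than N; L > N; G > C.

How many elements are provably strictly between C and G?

1

The relations place C below G. An element lies strictly between them when it is forced above C and also forced below G.
Above C: {L, J, E, D}. Below G: {K, N, J, H, M}.
Intersection: {J} — 1.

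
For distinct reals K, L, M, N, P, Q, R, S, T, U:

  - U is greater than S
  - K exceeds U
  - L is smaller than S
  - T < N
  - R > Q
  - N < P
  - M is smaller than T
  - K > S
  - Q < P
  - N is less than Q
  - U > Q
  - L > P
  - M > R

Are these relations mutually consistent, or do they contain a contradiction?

inconsistent

Chaining the given relations yields Q < R < M < T < N, so Q < N. But one relation states N < Q. These cannot both hold.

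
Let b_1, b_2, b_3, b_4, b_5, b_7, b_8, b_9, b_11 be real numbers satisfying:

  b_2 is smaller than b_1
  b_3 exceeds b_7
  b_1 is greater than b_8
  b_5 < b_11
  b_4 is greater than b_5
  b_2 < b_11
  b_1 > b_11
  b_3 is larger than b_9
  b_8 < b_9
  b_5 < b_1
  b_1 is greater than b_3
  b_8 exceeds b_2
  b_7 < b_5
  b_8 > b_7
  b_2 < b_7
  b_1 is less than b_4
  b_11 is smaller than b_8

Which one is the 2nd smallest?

b_7

Chaining the given pairs: b_2 < b_7 < b_5 < b_11 < b_8 < b_9 < b_3 < b_1 < b_4.
The 2nd smallest is b_7.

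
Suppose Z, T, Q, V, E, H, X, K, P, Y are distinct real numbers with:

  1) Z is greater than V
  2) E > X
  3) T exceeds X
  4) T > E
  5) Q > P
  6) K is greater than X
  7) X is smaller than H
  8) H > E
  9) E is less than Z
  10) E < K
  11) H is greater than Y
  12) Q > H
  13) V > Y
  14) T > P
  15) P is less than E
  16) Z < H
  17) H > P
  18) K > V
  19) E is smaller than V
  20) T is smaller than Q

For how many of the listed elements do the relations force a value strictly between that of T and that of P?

1

Chaining upward from P reaches: E, V, Z, K, H, Q.
Chaining downward from T reaches: X, E.
Strictly between P and T are those in both lists: E — 1 element.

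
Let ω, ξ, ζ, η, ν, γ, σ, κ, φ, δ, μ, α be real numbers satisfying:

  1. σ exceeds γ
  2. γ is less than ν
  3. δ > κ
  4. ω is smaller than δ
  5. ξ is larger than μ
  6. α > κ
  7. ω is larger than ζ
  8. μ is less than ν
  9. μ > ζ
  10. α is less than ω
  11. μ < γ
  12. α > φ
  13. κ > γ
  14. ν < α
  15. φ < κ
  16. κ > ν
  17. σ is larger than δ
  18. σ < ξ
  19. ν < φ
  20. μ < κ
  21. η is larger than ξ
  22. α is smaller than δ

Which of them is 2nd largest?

ξ

The consecutive relations fix a unique order: ζ < μ < γ < ν < φ < κ < α < ω < δ < σ < ξ < η.
Counting 2 from the largest end gives ξ.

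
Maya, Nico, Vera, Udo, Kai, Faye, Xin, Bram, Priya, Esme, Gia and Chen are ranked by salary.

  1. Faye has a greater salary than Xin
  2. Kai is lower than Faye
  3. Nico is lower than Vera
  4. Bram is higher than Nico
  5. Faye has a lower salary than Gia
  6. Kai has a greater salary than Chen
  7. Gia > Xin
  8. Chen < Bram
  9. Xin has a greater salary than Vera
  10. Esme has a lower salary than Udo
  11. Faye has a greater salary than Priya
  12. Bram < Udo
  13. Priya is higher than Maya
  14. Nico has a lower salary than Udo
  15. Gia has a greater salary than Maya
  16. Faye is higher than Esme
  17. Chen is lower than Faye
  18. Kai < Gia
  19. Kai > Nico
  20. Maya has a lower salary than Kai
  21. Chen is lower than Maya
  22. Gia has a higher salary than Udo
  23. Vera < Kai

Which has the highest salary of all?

Gia

Chaining downward from Gia: directly below it, Maya, Xin, Udo, Kai, Faye; then Chen, Nico, Vera, Bram, Esme, Priya.
That covers every other element, and nothing is given above Gia, so Gia is the highest salary.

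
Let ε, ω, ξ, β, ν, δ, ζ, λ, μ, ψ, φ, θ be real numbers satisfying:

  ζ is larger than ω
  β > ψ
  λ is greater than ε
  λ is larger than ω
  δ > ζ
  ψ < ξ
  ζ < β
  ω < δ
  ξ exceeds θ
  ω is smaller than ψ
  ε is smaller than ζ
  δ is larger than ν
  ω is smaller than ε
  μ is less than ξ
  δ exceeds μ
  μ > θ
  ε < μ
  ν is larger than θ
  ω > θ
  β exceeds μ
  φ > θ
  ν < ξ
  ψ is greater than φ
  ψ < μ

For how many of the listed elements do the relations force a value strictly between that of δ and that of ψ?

1

The relations place ψ below δ. An element lies strictly between them when it is forced above ψ and also forced below δ.
Above ψ: {μ, β, ξ}. Below δ: {θ, ω, φ, ε, ζ, μ, ν}.
Intersection: {μ} — 1.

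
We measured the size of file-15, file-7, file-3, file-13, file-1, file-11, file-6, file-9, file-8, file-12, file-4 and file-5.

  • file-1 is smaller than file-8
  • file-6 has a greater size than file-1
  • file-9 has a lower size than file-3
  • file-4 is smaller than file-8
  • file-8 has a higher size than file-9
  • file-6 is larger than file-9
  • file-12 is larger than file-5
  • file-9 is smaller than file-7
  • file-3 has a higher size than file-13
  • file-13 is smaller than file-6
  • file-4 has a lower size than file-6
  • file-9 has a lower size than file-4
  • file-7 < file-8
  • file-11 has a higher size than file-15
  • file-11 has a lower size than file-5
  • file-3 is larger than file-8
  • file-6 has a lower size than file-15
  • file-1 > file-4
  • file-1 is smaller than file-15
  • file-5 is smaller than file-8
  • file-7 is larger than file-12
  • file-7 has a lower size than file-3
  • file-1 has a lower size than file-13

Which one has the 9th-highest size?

file-13

The consecutive relations fix a unique order: file-9 < file-4 < file-1 < file-13 < file-6 < file-15 < file-11 < file-5 < file-12 < file-7 < file-8 < file-3.
Counting 9 from the largest end gives file-13.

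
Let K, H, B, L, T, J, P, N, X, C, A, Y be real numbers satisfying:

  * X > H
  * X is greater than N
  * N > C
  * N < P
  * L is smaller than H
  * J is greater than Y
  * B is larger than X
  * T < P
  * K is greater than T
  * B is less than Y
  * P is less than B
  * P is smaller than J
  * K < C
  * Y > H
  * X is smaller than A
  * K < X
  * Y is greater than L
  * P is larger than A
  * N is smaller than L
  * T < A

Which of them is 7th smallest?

X

Chaining the given pairs: T < K < C < N < L < H < X < A < P < B < Y < J.
The 7th smallest is X.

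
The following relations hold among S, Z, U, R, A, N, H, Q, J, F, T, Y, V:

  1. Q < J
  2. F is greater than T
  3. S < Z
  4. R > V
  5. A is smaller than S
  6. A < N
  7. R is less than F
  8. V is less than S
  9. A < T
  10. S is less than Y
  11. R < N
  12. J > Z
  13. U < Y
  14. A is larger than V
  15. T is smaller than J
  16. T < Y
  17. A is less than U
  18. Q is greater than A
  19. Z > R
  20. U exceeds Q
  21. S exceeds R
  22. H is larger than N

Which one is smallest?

A is not least since V < A; R is not least since V < R; T is not least since A < T; Q is not least since A < Q; S is not least since V < S; F is not least since T < F; Z is not least since S < Z; J is not least since Q < J; U is not least since Q < U; N is not least since R < N; H is not least since N < H; Y is not least since T < Y.
Only V has nothing below it, so V is the smallest.

V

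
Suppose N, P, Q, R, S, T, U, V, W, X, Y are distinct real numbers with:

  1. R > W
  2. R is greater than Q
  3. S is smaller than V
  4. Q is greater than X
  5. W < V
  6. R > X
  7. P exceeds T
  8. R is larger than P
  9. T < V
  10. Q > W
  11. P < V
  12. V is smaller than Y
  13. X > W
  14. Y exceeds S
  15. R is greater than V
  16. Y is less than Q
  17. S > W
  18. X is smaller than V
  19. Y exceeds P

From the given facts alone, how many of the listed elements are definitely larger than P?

4

The elements the relations force above P are V, Y, Q, R — no chain reaches any other.
That is 4.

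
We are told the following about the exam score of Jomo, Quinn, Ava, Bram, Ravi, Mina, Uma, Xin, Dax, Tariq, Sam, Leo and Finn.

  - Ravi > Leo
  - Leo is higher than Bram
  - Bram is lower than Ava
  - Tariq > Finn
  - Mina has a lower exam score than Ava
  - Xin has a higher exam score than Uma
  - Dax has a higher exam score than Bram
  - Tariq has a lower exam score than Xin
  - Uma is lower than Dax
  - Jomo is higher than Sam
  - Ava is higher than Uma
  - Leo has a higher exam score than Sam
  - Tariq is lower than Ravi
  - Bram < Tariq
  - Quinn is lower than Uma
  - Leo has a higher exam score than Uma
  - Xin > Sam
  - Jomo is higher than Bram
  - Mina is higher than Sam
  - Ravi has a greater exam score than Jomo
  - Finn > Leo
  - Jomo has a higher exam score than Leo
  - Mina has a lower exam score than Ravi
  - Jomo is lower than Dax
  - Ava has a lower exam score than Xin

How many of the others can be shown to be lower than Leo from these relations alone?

The elements the relations force below Leo are Bram, Sam, Quinn, Uma — no chain reaches any other.
That is 4.

4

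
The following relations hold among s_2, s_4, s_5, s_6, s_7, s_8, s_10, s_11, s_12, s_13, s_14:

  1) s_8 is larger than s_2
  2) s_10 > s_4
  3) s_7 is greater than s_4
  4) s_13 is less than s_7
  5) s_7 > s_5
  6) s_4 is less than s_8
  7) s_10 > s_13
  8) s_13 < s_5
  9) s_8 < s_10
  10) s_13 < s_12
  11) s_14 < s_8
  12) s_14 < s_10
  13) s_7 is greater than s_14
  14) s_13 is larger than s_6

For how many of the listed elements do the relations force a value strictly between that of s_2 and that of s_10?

1

The relations place s_2 below s_10. An element lies strictly between them when it is forced above s_2 and also forced below s_10.
Above s_2: {s_8}. Below s_10: {s_6, s_13, s_4, s_14, s_8}.
Intersection: {s_8} — 1.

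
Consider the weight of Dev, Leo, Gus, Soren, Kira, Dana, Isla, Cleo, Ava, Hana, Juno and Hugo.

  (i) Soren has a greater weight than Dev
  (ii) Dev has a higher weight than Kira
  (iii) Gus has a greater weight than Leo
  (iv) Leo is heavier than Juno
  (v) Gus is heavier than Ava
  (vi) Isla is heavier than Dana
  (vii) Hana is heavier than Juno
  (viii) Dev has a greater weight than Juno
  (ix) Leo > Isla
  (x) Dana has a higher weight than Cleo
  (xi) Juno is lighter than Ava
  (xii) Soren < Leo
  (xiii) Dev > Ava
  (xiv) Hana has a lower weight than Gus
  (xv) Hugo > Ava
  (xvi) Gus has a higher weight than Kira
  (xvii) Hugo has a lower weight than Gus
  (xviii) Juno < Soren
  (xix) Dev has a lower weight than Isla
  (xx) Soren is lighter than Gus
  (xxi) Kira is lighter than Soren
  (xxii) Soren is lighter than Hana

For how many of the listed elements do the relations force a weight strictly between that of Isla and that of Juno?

Chaining upward from Juno reaches: Ava, Dev, Soren, Hana, Hugo, Leo, Gus.
Chaining downward from Isla reaches: Cleo, Dana, Ava, Kira, Dev.
Strictly between Juno and Isla are those in both lists: Ava, Dev — 2 elements.

2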